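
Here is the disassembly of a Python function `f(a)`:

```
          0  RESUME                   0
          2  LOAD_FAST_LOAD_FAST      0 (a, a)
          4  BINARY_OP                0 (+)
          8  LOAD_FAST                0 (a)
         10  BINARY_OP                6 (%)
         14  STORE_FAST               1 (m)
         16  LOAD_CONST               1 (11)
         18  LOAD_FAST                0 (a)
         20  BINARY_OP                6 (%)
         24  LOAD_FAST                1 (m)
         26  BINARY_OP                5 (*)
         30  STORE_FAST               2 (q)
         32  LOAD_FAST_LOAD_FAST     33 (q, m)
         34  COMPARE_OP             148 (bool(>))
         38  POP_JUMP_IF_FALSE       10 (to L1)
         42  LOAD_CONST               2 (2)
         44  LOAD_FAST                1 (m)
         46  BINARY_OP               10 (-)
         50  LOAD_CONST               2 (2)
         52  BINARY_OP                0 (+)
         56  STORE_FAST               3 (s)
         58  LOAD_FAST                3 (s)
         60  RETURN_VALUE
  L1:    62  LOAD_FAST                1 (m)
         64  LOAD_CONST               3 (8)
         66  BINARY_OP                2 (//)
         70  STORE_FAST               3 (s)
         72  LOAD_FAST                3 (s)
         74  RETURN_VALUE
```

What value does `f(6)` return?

LOAD_FAST_LOAD_FAST a,a → push 6,6. Stack: [6, 6]
BINARY_OP + → 6 + 6 = 12. Stack: [12]
LOAD_FAST a → push 6. Stack: [12, 6]
BINARY_OP % → 12 % 6 = 0. Stack: [0]
STORE_FAST m → m=0. Stack: []
LOAD_CONST → push 11. Stack: [11]
LOAD_FAST a → push 6. Stack: [11, 6]
BINARY_OP % → 11 % 6 = 5. Stack: [5]
LOAD_FAST m → push 0. Stack: [5, 0]
BINARY_OP * → 5 * 0 = 0. Stack: [0]
STORE_FAST q → q=0. Stack: []
LOAD_FAST_LOAD_FAST q,m → push 0,0. Stack: [0, 0]
COMPARE_OP bool(>) → 0 vs 0 = False. Stack: [False]
POP_JUMP_IF_FALSE → pop False; jump. Stack: []
LOAD_FAST m → push 0. Stack: [0]
LOAD_CONST → push 8. Stack: [0, 8]
BINARY_OP // → 0 // 8 = 0. Stack: [0]
STORE_FAST s → s=0. Stack: []
LOAD_FAST s → push 0. Stack: [0]
RETURN_VALUE → return 0.

0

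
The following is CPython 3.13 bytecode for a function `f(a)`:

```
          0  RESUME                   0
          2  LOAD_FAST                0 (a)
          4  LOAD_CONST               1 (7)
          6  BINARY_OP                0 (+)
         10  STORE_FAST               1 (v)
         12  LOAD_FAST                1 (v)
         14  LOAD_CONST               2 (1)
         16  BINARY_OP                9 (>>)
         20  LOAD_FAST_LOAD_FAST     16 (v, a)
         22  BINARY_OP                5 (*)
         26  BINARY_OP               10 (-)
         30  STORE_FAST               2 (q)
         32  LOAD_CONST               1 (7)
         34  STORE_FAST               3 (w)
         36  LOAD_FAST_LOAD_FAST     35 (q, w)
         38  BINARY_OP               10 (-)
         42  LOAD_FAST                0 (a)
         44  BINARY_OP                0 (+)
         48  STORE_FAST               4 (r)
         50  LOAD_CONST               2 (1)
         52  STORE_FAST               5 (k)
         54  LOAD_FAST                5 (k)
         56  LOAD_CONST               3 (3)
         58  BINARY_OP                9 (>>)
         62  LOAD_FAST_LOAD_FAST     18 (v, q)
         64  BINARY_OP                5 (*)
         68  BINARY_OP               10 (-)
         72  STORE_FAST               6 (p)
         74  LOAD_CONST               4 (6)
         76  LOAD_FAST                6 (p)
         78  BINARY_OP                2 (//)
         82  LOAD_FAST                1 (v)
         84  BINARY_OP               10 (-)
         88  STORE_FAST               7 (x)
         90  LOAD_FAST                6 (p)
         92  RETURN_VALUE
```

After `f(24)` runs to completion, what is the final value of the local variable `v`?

LOAD_FAST a → push 24. Stack: [24]
LOAD_CONST → push 7. Stack: [24, 7]
BINARY_OP + → 24 + 7 = 31. Stack: [31]
STORE_FAST v → v=31. Stack: []
LOAD_FAST v → push 31. Stack: [31]
LOAD_CONST → push 1. Stack: [31, 1]
BINARY_OP >> → 31 >> 1 = 15. Stack: [15]
LOAD_FAST_LOAD_FAST v,a → push 31,24. Stack: [15, 31, 24]
BINARY_OP * → 31 * 24 = 744. Stack: [15, 744]
BINARY_OP - → 15 - 744 = -729. Stack: [-729]
STORE_FAST q → q=-729. Stack: []
LOAD_CONST → push 7. Stack: [7]
STORE_FAST w → w=7. Stack: []
LOAD_FAST_LOAD_FAST q,w → push -729,7. Stack: [-729, 7]
BINARY_OP - → -729 - 7 = -736. Stack: [-736]
LOAD_FAST a → push 24. Stack: [-736, 24]
BINARY_OP + → -736 + 24 = -712. Stack: [-712]
STORE_FAST r → r=-712. Stack: []
LOAD_CONST → push 1. Stack: [1]
STORE_FAST k → k=1. Stack: []
LOAD_FAST k → push 1. Stack: [1]
LOAD_CONST → push 3. Stack: [1, 3]
BINARY_OP >> → 1 >> 3 = 0. Stack: [0]
LOAD_FAST_LOAD_FAST v,q → push 31,-729. Stack: [0, 31, -729]
BINARY_OP * → 31 * -729 = -22599. Stack: [0, -22599]
BINARY_OP - → 0 - -22599 = 22599. Stack: [22599]
STORE_FAST p → p=22599. Stack: []
LOAD_CONST → push 6. Stack: [6]
LOAD_FAST p → push 22599. Stack: [6, 22599]
BINARY_OP // → 6 // 22599 = 0. Stack: [0]
LOAD_FAST v → push 31. Stack: [0, 31]
BINARY_OP - → 0 - 31 = -31. Stack: [-31]
STORE_FAST x → x=-31. Stack: []
LOAD_FAST p → push 22599. Stack: [22599]
RETURN_VALUE → return 22599.

31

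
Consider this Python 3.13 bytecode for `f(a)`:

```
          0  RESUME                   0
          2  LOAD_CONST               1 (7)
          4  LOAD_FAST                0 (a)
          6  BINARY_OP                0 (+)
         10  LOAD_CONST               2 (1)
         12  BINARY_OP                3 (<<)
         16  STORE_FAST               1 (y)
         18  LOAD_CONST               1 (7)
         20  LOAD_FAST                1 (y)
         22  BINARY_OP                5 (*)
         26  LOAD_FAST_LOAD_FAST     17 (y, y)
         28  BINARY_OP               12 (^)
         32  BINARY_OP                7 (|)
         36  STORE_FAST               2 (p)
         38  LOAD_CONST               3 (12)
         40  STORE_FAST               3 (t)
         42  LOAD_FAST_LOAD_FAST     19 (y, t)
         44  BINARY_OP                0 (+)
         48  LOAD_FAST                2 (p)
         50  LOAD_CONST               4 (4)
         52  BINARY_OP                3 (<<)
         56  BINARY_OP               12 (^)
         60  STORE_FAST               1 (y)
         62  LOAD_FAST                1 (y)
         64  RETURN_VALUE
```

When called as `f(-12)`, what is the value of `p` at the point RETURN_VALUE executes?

-70

LOAD_CONST → push 7. Stack: [7]
LOAD_FAST a → push -12. Stack: [7, -12]
BINARY_OP + → 7 + -12 = -5. Stack: [-5]
LOAD_CONST → push 1. Stack: [-5, 1]
BINARY_OP << → -5 << 1 = -10. Stack: [-10]
STORE_FAST y → y=-10. Stack: []
LOAD_CONST → push 7. Stack: [7]
LOAD_FAST y → push -10. Stack: [7, -10]
BINARY_OP * → 7 * -10 = -70. Stack: [-70]
LOAD_FAST_LOAD_FAST y,y → push -10,-10. Stack: [-70, -10, -10]
BINARY_OP ^ → -10 ^ -10 = 0. Stack: [-70, 0]
BINARY_OP | → -70 | 0 = -70. Stack: [-70]
STORE_FAST p → p=-70. Stack: []
LOAD_CONST → push 12. Stack: [12]
STORE_FAST t → t=12. Stack: []
LOAD_FAST_LOAD_FAST y,t → push -10,12. Stack: [-10, 12]
BINARY_OP + → -10 + 12 = 2. Stack: [2]
LOAD_FAST p → push -70. Stack: [2, -70]
LOAD_CONST → push 4. Stack: [2, -70, 4]
BINARY_OP << → -70 << 4 = -1120. Stack: [2, -1120]
BINARY_OP ^ → 2 ^ -1120 = -1118. Stack: [-1118]
STORE_FAST y → y=-1118. Stack: []
LOAD_FAST y → push -1118. Stack: [-1118]
RETURN_VALUE → return -1118.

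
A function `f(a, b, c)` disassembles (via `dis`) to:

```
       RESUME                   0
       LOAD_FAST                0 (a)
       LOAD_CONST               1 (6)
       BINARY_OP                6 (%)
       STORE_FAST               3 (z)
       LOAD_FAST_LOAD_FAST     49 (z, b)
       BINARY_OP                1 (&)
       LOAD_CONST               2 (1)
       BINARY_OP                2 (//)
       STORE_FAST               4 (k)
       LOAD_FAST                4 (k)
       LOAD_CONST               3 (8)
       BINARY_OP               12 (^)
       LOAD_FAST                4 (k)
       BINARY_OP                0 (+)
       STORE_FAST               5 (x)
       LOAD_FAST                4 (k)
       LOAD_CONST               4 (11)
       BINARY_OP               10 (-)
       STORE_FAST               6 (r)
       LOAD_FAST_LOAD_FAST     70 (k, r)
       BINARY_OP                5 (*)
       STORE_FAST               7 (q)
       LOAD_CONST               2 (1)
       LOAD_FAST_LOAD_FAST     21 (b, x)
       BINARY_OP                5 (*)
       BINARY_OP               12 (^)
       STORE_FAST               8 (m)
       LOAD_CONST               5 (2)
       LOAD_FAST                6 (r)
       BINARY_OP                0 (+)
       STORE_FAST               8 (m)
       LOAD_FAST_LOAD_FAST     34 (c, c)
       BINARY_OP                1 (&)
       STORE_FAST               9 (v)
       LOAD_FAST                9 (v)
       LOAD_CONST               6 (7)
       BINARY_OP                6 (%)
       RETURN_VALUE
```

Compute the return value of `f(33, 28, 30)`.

LOAD_FAST a → push 33. Stack: [33]
LOAD_CONST → push 6. Stack: [33, 6]
BINARY_OP % → 33 % 6 = 3. Stack: [3]
STORE_FAST z → z=3. Stack: []
LOAD_FAST_LOAD_FAST z,b → push 3,28. Stack: [3, 28]
BINARY_OP & → 3 & 28 = 0. Stack: [0]
LOAD_CONST → push 1. Stack: [0, 1]
BINARY_OP // → 0 // 1 = 0. Stack: [0]
STORE_FAST k → k=0. Stack: []
LOAD_FAST k → push 0. Stack: [0]
LOAD_CONST → push 8. Stack: [0, 8]
BINARY_OP ^ → 0 ^ 8 = 8. Stack: [8]
LOAD_FAST k → push 0. Stack: [8, 0]
BINARY_OP + → 8 + 0 = 8. Stack: [8]
STORE_FAST x → x=8. Stack: []
LOAD_FAST k → push 0. Stack: [0]
LOAD_CONST → push 11. Stack: [0, 11]
BINARY_OP - → 0 - 11 = -11. Stack: [-11]
STORE_FAST r → r=-11. Stack: []
LOAD_FAST_LOAD_FAST k,r → push 0,-11. Stack: [0, -11]
BINARY_OP * → 0 * -11 = 0. Stack: [0]
STORE_FAST q → q=0. Stack: []
LOAD_CONST → push 1. Stack: [1]
LOAD_FAST_LOAD_FAST b,x → push 28,8. Stack: [1, 28, 8]
BINARY_OP * → 28 * 8 = 224. Stack: [1, 224]
BINARY_OP ^ → 1 ^ 224 = 225. Stack: [225]
STORE_FAST m → m=225. Stack: []
LOAD_CONST → push 2. Stack: [2]
LOAD_FAST r → push -11. Stack: [2, -11]
BINARY_OP + → 2 + -11 = -9. Stack: [-9]
STORE_FAST m → m=-9. Stack: []
LOAD_FAST_LOAD_FAST c,c → push 30,30. Stack: [30, 30]
BINARY_OP & → 30 & 30 = 30. Stack: [30]
STORE_FAST v → v=30. Stack: []
LOAD_FAST v → push 30. Stack: [30]
LOAD_CONST → push 7. Stack: [30, 7]
BINARY_OP % → 30 % 7 = 2. Stack: [2]
RETURN_VALUE → return 2.

2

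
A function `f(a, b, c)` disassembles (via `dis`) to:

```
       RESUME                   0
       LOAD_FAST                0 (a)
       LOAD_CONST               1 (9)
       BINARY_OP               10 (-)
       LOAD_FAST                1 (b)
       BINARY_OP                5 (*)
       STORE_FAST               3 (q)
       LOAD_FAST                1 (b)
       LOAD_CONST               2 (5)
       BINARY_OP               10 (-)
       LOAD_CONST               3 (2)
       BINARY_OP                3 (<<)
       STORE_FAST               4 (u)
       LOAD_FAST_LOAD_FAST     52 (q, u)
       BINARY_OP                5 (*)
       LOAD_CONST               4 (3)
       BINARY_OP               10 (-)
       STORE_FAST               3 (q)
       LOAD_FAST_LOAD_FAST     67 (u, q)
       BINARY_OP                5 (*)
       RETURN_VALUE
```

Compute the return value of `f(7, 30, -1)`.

LOAD_FAST a → push 7. Stack: [7]
LOAD_CONST → push 9. Stack: [7, 9]
BINARY_OP - → 7 - 9 = -2. Stack: [-2]
LOAD_FAST b → push 30. Stack: [-2, 30]
BINARY_OP * → -2 * 30 = -60. Stack: [-60]
STORE_FAST q → q=-60. Stack: []
LOAD_FAST b → push 30. Stack: [30]
LOAD_CONST → push 5. Stack: [30, 5]
BINARY_OP - → 30 - 5 = 25. Stack: [25]
LOAD_CONST → push 2. Stack: [25, 2]
BINARY_OP << → 25 << 2 = 100. Stack: [100]
STORE_FAST u → u=100. Stack: []
LOAD_FAST_LOAD_FAST q,u → push -60,100. Stack: [-60, 100]
BINARY_OP * → -60 * 100 = -6000. Stack: [-6000]
LOAD_CONST → push 3. Stack: [-6000, 3]
BINARY_OP - → -6000 - 3 = -6003. Stack: [-6003]
STORE_FAST q → q=-6003. Stack: []
LOAD_FAST_LOAD_FAST u,q → push 100,-6003. Stack: [100, -6003]
BINARY_OP * → 100 * -6003 = -600300. Stack: [-600300]
RETURN_VALUE → return -600300.

-600300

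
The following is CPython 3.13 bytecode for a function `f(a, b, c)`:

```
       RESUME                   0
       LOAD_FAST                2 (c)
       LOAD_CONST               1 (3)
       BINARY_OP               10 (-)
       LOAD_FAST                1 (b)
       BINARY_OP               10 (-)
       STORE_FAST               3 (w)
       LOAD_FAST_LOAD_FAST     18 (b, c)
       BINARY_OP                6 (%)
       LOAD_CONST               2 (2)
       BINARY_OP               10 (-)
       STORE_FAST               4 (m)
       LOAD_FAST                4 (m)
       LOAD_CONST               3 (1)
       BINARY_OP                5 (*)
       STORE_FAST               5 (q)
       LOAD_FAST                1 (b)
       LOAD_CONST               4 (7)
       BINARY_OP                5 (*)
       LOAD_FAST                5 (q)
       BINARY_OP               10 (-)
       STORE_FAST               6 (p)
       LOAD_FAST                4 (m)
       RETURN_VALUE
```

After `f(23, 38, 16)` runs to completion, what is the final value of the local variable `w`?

LOAD_FAST c → push 16. Stack: [16]
LOAD_CONST → push 3. Stack: [16, 3]
BINARY_OP - → 16 - 3 = 13. Stack: [13]
LOAD_FAST b → push 38. Stack: [13, 38]
BINARY_OP - → 13 - 38 = -25. Stack: [-25]
STORE_FAST w → w=-25. Stack: []
LOAD_FAST_LOAD_FAST b,c → push 38,16. Stack: [38, 16]
BINARY_OP % → 38 % 16 = 6. Stack: [6]
LOAD_CONST → push 2. Stack: [6, 2]
BINARY_OP - → 6 - 2 = 4. Stack: [4]
STORE_FAST m → m=4. Stack: []
LOAD_FAST m → push 4. Stack: [4]
LOAD_CONST → push 1. Stack: [4, 1]
BINARY_OP * → 4 * 1 = 4. Stack: [4]
STORE_FAST q → q=4. Stack: []
LOAD_FAST b → push 38. Stack: [38]
LOAD_CONST → push 7. Stack: [38, 7]
BINARY_OP * → 38 * 7 = 266. Stack: [266]
LOAD_FAST q → push 4. Stack: [266, 4]
BINARY_OP - → 266 - 4 = 262. Stack: [262]
STORE_FAST p → p=262. Stack: []
LOAD_FAST m → push 4. Stack: [4]
RETURN_VALUE → return 4.

-25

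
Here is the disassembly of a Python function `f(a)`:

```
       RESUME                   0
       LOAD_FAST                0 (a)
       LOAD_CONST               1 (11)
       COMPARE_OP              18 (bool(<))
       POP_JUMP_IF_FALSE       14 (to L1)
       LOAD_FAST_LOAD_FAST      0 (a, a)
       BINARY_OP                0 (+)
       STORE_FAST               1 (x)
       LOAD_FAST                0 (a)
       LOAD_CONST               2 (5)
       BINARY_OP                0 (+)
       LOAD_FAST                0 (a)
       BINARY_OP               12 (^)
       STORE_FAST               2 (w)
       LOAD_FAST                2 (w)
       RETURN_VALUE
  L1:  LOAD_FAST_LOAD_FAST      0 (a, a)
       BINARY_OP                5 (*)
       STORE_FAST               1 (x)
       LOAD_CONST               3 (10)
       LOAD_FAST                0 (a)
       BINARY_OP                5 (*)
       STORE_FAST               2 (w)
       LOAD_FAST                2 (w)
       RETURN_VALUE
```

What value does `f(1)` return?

7

LOAD_FAST a → push 1. Stack: [1]
LOAD_CONST → push 11. Stack: [1, 11]
COMPARE_OP bool(<) → 1 vs 11 = True. Stack: [True]
POP_JUMP_IF_FALSE → pop True; no jump. Stack: []
LOAD_FAST_LOAD_FAST a,a → push 1,1. Stack: [1, 1]
BINARY_OP + → 1 + 1 = 2. Stack: [2]
STORE_FAST x → x=2. Stack: []
LOAD_FAST a → push 1. Stack: [1]
LOAD_CONST → push 5. Stack: [1, 5]
BINARY_OP + → 1 + 5 = 6. Stack: [6]
LOAD_FAST a → push 1. Stack: [6, 1]
BINARY_OP ^ → 6 ^ 1 = 7. Stack: [7]
STORE_FAST w → w=7. Stack: []
LOAD_FAST w → push 7. Stack: [7]
RETURN_VALUE → return 7.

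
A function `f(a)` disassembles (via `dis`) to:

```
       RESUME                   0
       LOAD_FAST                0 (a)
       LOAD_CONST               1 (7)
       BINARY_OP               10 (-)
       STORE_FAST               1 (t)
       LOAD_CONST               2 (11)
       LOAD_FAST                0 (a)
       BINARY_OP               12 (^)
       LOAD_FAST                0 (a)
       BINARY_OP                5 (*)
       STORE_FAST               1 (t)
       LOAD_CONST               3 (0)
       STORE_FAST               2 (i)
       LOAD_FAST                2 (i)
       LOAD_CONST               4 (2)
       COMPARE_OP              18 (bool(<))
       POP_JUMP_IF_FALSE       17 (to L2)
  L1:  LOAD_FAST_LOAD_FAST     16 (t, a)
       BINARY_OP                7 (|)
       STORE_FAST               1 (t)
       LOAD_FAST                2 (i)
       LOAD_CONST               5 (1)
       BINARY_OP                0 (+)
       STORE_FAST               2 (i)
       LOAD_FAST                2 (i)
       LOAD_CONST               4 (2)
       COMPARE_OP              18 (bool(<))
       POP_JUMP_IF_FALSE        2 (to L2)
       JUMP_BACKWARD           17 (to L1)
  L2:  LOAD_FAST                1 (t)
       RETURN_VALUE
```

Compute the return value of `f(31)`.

LOAD_FAST a → push 31. Stack: [31]
LOAD_CONST → push 7. Stack: [31, 7]
BINARY_OP - → 31 - 7 = 24. Stack: [24]
STORE_FAST t → t=24. Stack: []
LOAD_CONST → push 11. Stack: [11]
LOAD_FAST a → push 31. Stack: [11, 31]
BINARY_OP ^ → 11 ^ 31 = 20. Stack: [20]
LOAD_FAST a → push 31. Stack: [20, 31]
BINARY_OP * → 20 * 31 = 620. Stack: [620]
STORE_FAST t → t=620. Stack: []
LOAD_CONST → push 0. Stack: [0]
STORE_FAST i → i=0. Stack: []
LOAD_FAST i → push 0. Stack: [0]
LOAD_CONST → push 2. Stack: [0, 2]
COMPARE_OP bool(<) → 0 vs 2 = True. Stack: [True]
POP_JUMP_IF_FALSE → pop True; no jump. Stack: []
LOAD_FAST_LOAD_FAST t,a → push 620,31. Stack: [620, 31]
BINARY_OP | → 620 | 31 = 639. Stack: [639]
STORE_FAST t → t=639. Stack: []
LOAD_FAST i → push 0. Stack: [0]
LOAD_CONST → push 1. Stack: [0, 1]
BINARY_OP + → 0 + 1 = 1. Stack: [1]
STORE_FAST i → i=1. Stack: []
LOAD_FAST i → push 1. Stack: [1]
LOAD_CONST → push 2. Stack: [1, 2]
COMPARE_OP bool(<) → 1 vs 2 = True. Stack: [True]
POP_JUMP_IF_FALSE → pop True; no jump. Stack: []
LOAD_FAST_LOAD_FAST t,a → push 639,31. Stack: [639, 31]
BINARY_OP | → 639 | 31 = 639. Stack: [639]
STORE_FAST t → t=639. Stack: []
LOAD_FAST i → push 1. Stack: [1]
LOAD_CONST → push 1. Stack: [1, 1]
BINARY_OP + → 1 + 1 = 2. Stack: [2]
STORE_FAST i → i=2. Stack: []
LOAD_FAST i → push 2. Stack: [2]
LOAD_CONST → push 2. Stack: [2, 2]
COMPARE_OP bool(<) → 2 vs 2 = False. Stack: [False]
POP_JUMP_IF_FALSE → pop False; jump. Stack: []
LOAD_FAST t → push 639. Stack: [639]
RETURN_VALUE → return 639.

639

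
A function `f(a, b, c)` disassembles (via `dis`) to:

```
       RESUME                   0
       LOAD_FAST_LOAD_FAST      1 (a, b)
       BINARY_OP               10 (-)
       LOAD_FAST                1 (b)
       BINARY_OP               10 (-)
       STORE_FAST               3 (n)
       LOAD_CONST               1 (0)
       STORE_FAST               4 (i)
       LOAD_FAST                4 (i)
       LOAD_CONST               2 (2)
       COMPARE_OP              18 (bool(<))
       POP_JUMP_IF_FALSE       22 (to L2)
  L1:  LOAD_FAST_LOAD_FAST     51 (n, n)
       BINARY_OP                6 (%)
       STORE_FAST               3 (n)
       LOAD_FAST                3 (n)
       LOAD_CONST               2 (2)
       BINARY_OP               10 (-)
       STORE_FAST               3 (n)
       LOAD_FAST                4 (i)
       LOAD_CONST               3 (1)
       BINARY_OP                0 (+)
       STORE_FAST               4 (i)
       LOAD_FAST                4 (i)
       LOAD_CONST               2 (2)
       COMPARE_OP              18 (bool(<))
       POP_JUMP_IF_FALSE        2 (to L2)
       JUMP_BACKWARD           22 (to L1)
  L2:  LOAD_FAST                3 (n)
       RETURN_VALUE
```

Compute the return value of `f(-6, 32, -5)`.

-2

LOAD_FAST_LOAD_FAST a,b → push -6,32. Stack: [-6, 32]
BINARY_OP - → -6 - 32 = -38. Stack: [-38]
LOAD_FAST b → push 32. Stack: [-38, 32]
BINARY_OP - → -38 - 32 = -70. Stack: [-70]
STORE_FAST n → n=-70. Stack: []
LOAD_CONST → push 0. Stack: [0]
STORE_FAST i → i=0. Stack: []
LOAD_FAST i → push 0. Stack: [0]
LOAD_CONST → push 2. Stack: [0, 2]
COMPARE_OP bool(<) → 0 vs 2 = True. Stack: [True]
POP_JUMP_IF_FALSE → pop True; no jump. Stack: []
LOAD_FAST_LOAD_FAST n,n → push -70,-70. Stack: [-70, -70]
BINARY_OP % → -70 % -70 = 0. Stack: [0]
STORE_FAST n → n=0. Stack: []
LOAD_FAST n → push 0. Stack: [0]
LOAD_CONST → push 2. Stack: [0, 2]
BINARY_OP - → 0 - 2 = -2. Stack: [-2]
STORE_FAST n → n=-2. Stack: []
LOAD_FAST i → push 0. Stack: [0]
LOAD_CONST → push 1. Stack: [0, 1]
BINARY_OP + → 0 + 1 = 1. Stack: [1]
STORE_FAST i → i=1. Stack: []
LOAD_FAST i → push 1. Stack: [1]
LOAD_CONST → push 2. Stack: [1, 2]
COMPARE_OP bool(<) → 1 vs 2 = True. Stack: [True]
POP_JUMP_IF_FALSE → pop True; no jump. Stack: []
LOAD_FAST_LOAD_FAST n,n → push -2,-2. Stack: [-2, -2]
BINARY_OP % → -2 % -2 = 0. Stack: [0]
STORE_FAST n → n=0. Stack: []
LOAD_FAST n → push 0. Stack: [0]
LOAD_CONST → push 2. Stack: [0, 2]
BINARY_OP - → 0 - 2 = -2. Stack: [-2]
STORE_FAST n → n=-2. Stack: []
LOAD_FAST i → push 1. Stack: [1]
LOAD_CONST → push 1. Stack: [1, 1]
BINARY_OP + → 1 + 1 = 2. Stack: [2]
STORE_FAST i → i=2. Stack: []
LOAD_FAST i → push 2. Stack: [2]
LOAD_CONST → push 2. Stack: [2, 2]
COMPARE_OP bool(<) → 2 vs 2 = False. Stack: [False]
POP_JUMP_IF_FALSE → pop False; jump. Stack: []
LOAD_FAST n → push -2. Stack: [-2]
RETURN_VALUE → return -2.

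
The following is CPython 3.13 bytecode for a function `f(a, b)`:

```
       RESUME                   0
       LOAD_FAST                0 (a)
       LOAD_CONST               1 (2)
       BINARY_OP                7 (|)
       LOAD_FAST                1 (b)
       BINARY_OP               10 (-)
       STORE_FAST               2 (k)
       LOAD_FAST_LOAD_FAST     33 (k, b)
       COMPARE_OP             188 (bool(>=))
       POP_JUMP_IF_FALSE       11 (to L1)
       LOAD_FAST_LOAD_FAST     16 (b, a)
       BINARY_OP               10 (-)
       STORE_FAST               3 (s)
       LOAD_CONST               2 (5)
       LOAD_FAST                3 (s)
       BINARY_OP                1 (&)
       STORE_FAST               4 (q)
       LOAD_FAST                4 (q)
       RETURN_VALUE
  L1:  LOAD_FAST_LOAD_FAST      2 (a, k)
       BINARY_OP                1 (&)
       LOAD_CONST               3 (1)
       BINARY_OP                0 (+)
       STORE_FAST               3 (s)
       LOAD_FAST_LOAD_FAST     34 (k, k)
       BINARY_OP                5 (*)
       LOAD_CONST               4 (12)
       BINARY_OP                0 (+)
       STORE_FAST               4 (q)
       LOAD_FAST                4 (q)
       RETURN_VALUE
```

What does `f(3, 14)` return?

LOAD_FAST a → push 3. Stack: [3]
LOAD_CONST → push 2. Stack: [3, 2]
BINARY_OP | → 3 | 2 = 3. Stack: [3]
LOAD_FAST b → push 14. Stack: [3, 14]
BINARY_OP - → 3 - 14 = -11. Stack: [-11]
STORE_FAST k → k=-11. Stack: []
LOAD_FAST_LOAD_FAST k,b → push -11,14. Stack: [-11, 14]
COMPARE_OP bool(>=) → -11 vs 14 = False. Stack: [False]
POP_JUMP_IF_FALSE → pop False; jump. Stack: []
LOAD_FAST_LOAD_FAST a,k → push 3,-11. Stack: [3, -11]
BINARY_OP & → 3 & -11 = 1. Stack: [1]
LOAD_CONST → push 1. Stack: [1, 1]
BINARY_OP + → 1 + 1 = 2. Stack: [2]
STORE_FAST s → s=2. Stack: []
LOAD_FAST_LOAD_FAST k,k → push -11,-11. Stack: [-11, -11]
BINARY_OP * → -11 * -11 = 121. Stack: [121]
LOAD_CONST → push 12. Stack: [121, 12]
BINARY_OP + → 121 + 12 = 133. Stack: [133]
STORE_FAST q → q=133. Stack: []
LOAD_FAST q → push 133. Stack: [133]
RETURN_VALUE → return 133.

133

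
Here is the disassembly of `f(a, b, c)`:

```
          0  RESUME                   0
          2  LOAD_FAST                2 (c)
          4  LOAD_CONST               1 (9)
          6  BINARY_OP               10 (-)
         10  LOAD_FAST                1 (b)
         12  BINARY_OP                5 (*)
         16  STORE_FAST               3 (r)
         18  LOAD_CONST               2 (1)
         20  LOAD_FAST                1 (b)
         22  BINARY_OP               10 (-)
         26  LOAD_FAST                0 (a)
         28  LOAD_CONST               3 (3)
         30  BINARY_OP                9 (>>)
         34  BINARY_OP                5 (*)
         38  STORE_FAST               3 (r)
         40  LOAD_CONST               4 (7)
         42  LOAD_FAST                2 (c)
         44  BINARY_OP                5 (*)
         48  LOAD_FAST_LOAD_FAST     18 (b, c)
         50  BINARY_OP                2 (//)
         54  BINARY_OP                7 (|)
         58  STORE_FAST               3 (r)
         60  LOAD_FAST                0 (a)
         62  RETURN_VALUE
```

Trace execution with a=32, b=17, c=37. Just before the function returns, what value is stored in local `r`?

LOAD_FAST c → push 37. Stack: [37]
LOAD_CONST → push 9. Stack: [37, 9]
BINARY_OP - → 37 - 9 = 28. Stack: [28]
LOAD_FAST b → push 17. Stack: [28, 17]
BINARY_OP * → 28 * 17 = 476. Stack: [476]
STORE_FAST r → r=476. Stack: []
LOAD_CONST → push 1. Stack: [1]
LOAD_FAST b → push 17. Stack: [1, 17]
BINARY_OP - → 1 - 17 = -16. Stack: [-16]
LOAD_FAST a → push 32. Stack: [-16, 32]
LOAD_CONST → push 3. Stack: [-16, 32, 3]
BINARY_OP >> → 32 >> 3 = 4. Stack: [-16, 4]
BINARY_OP * → -16 * 4 = -64. Stack: [-64]
STORE_FAST r → r=-64. Stack: []
LOAD_CONST → push 7. Stack: [7]
LOAD_FAST c → push 37. Stack: [7, 37]
BINARY_OP * → 7 * 37 = 259. Stack: [259]
LOAD_FAST_LOAD_FAST b,c → push 17,37. Stack: [259, 17, 37]
BINARY_OP // → 17 // 37 = 0. Stack: [259, 0]
BINARY_OP | → 259 | 0 = 259. Stack: [259]
STORE_FAST r → r=259. Stack: []
LOAD_FAST a → push 32. Stack: [32]
RETURN_VALUE → return 32.

259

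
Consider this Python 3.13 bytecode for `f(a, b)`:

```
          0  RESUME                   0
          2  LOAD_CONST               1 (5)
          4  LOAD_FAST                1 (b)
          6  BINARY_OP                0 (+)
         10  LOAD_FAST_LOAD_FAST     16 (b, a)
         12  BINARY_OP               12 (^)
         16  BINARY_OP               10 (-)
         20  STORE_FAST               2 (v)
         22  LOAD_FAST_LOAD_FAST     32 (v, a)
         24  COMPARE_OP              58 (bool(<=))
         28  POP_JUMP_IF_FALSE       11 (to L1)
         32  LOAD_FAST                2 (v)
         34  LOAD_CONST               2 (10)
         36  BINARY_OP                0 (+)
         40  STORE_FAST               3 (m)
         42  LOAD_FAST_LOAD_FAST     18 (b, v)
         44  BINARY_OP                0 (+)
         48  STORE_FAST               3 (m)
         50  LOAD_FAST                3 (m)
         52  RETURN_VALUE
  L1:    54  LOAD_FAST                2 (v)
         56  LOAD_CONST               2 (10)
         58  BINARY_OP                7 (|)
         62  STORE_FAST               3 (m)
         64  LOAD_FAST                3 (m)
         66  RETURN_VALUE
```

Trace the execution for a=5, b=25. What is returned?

27

LOAD_CONST → push 5. Stack: [5]
LOAD_FAST b → push 25. Stack: [5, 25]
BINARY_OP + → 5 + 25 = 30. Stack: [30]
LOAD_FAST_LOAD_FAST b,a → push 25,5. Stack: [30, 25, 5]
BINARY_OP ^ → 25 ^ 5 = 28. Stack: [30, 28]
BINARY_OP - → 30 - 28 = 2. Stack: [2]
STORE_FAST v → v=2. Stack: []
LOAD_FAST_LOAD_FAST v,a → push 2,5. Stack: [2, 5]
COMPARE_OP bool(<=) → 2 vs 5 = True. Stack: [True]
POP_JUMP_IF_FALSE → pop True; no jump. Stack: []
LOAD_FAST v → push 2. Stack: [2]
LOAD_CONST → push 10. Stack: [2, 10]
BINARY_OP + → 2 + 10 = 12. Stack: [12]
STORE_FAST m → m=12. Stack: []
LOAD_FAST_LOAD_FAST b,v → push 25,2. Stack: [25, 2]
BINARY_OP + → 25 + 2 = 27. Stack: [27]
STORE_FAST m → m=27. Stack: []
LOAD_FAST m → push 27. Stack: [27]
RETURN_VALUE → return 27.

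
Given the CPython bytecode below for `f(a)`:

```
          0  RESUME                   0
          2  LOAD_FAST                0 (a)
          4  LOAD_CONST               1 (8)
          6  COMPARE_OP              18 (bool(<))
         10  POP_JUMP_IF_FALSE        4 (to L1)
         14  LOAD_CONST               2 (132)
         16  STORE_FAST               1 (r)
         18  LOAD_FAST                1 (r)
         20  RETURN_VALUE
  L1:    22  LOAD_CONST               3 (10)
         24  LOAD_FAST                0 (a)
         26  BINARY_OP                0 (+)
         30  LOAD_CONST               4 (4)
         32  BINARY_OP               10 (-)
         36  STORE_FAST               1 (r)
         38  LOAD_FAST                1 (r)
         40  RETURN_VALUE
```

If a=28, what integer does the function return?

LOAD_FAST a → push 28. Stack: [28]
LOAD_CONST → push 8. Stack: [28, 8]
COMPARE_OP bool(<) → 28 vs 8 = False. Stack: [False]
POP_JUMP_IF_FALSE → pop False; jump. Stack: []
LOAD_CONST → push 10. Stack: [10]
LOAD_FAST a → push 28. Stack: [10, 28]
BINARY_OP + → 10 + 28 = 38. Stack: [38]
LOAD_CONST → push 4. Stack: [38, 4]
BINARY_OP - → 38 - 4 = 34. Stack: [34]
STORE_FAST r → r=34. Stack: []
LOAD_FAST r → push 34. Stack: [34]
RETURN_VALUE → return 34.

34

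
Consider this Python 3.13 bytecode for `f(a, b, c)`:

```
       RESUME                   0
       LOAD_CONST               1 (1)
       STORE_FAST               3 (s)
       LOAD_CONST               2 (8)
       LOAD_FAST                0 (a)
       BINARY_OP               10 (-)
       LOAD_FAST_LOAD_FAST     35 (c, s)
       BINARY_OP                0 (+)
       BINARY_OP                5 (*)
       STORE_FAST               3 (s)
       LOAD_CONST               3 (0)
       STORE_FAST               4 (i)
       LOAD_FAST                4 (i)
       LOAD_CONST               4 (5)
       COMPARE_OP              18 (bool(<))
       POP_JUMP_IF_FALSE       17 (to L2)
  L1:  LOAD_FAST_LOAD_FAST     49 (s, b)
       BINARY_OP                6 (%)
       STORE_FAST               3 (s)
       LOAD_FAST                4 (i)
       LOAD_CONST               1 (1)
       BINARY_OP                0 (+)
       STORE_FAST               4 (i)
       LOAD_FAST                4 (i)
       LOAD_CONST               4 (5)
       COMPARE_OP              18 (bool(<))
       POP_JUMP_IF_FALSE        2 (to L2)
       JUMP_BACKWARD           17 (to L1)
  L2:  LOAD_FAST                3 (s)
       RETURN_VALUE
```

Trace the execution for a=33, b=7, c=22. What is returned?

LOAD_CONST → push 1
STORE_FAST s → s=1
LOAD_CONST → push 8
LOAD_FAST a → push 33
BINARY_OP - → 8 - 33 = -25
LOAD_FAST_LOAD_FAST c,s → push 22,1
BINARY_OP + → 22 + 1 = 23
BINARY_OP * → -25 * 23 = -575
STORE_FAST s → s=-575
LOAD_CONST → push 0
STORE_FAST i → i=0
LOAD_FAST i → push 0
LOAD_CONST → push 5
COMPARE_OP bool(<) → 0 vs 5 = True
POP_JUMP_IF_FALSE → pop True; no jump
LOAD_FAST_LOAD_FAST s,b → push -575,7
BINARY_OP % → -575 % 7 = 6
STORE_FAST s → s=6
LOAD_FAST i → push 0
LOAD_CONST → push 1
BINARY_OP + → 0 + 1 = 1
STORE_FAST i → i=1
LOAD_FAST i → push 1
LOAD_CONST → push 5
COMPARE_OP bool(<) → 1 vs 5 = True
POP_JUMP_IF_FALSE → pop True; no jump
LOAD_FAST_LOAD_FAST s,b → push 6,7
BINARY_OP % → 6 % 7 = 6
STORE_FAST s → s=6
LOAD_FAST i → push 1
LOAD_CONST → push 1
BINARY_OP + → 1 + 1 = 2
STORE_FAST i → i=2
LOAD_FAST i → push 2
LOAD_CONST → push 5
COMPARE_OP bool(<) → 2 vs 5 = True
POP_JUMP_IF_FALSE → pop True; no jump
LOAD_FAST_LOAD_FAST s,b → push 6,7
BINARY_OP % → 6 % 7 = 6
STORE_FAST s → s=6
LOAD_FAST i → push 2
LOAD_CONST → push 1
BINARY_OP + → 2 + 1 = 3
STORE_FAST i → i=3
LOAD_FAST i → push 3
LOAD_CONST → push 5
COMPARE_OP bool(<) → 3 vs 5 = True
POP_JUMP_IF_FALSE → pop True; no jump
LOAD_FAST_LOAD_FAST s,b → push 6,7
BINARY_OP % → 6 % 7 = 6
STORE_FAST s → s=6
LOAD_FAST i → push 3
LOAD_CONST → push 1
BINARY_OP + → 3 + 1 = 4
STORE_FAST i → i=4
LOAD_FAST i → push 4
LOAD_CONST → push 5
COMPARE_OP bool(<) → 4 vs 5 = True
POP_JUMP_IF_FALSE → pop True; no jump
LOAD_FAST_LOAD_FAST s,b → push 6,7
BINARY_OP % → 6 % 7 = 6
STORE_FAST s → s=6
LOAD_FAST i → push 4
LOAD_CONST → push 1
BINARY_OP + → 4 + 1 = 5
STORE_FAST i → i=5
LOAD_FAST i → push 5
LOAD_CONST → push 5
COMPARE_OP bool(<) → 5 vs 5 = False
POP_JUMP_IF_FALSE → pop False; jump
LOAD_FAST s → push 6
RETURN_VALUE → return 6.

6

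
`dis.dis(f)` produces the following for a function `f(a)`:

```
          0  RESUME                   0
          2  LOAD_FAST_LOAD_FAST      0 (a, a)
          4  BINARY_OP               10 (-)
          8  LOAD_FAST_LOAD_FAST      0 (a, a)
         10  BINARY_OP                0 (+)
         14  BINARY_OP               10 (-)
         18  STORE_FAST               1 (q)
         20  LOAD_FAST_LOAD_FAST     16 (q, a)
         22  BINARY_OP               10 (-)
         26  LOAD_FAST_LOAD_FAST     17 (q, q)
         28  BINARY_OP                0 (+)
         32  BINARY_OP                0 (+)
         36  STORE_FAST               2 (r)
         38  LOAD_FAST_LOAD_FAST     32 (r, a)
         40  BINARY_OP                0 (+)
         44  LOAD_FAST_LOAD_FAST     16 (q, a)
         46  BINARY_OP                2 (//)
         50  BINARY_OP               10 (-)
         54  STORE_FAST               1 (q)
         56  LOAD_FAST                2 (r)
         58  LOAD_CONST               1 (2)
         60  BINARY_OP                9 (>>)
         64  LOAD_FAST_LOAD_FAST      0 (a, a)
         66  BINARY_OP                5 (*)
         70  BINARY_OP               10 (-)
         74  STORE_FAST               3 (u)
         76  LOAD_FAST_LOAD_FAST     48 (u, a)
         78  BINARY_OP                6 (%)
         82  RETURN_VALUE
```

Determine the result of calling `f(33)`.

8

LOAD_FAST_LOAD_FAST a,a → push 33,33. Stack: [33, 33]
BINARY_OP - → 33 - 33 = 0. Stack: [0]
LOAD_FAST_LOAD_FAST a,a → push 33,33. Stack: [0, 33, 33]
BINARY_OP + → 33 + 33 = 66. Stack: [0, 66]
BINARY_OP - → 0 - 66 = -66. Stack: [-66]
STORE_FAST q → q=-66. Stack: []
LOAD_FAST_LOAD_FAST q,a → push -66,33. Stack: [-66, 33]
BINARY_OP - → -66 - 33 = -99. Stack: [-99]
LOAD_FAST_LOAD_FAST q,q → push -66,-66. Stack: [-99, -66, -66]
BINARY_OP + → -66 + -66 = -132. Stack: [-99, -132]
BINARY_OP + → -99 + -132 = -231. Stack: [-231]
STORE_FAST r → r=-231. Stack: []
LOAD_FAST_LOAD_FAST r,a → push -231,33. Stack: [-231, 33]
BINARY_OP + → -231 + 33 = -198. Stack: [-198]
LOAD_FAST_LOAD_FAST q,a → push -66,33. Stack: [-198, -66, 33]
BINARY_OP // → -66 // 33 = -2. Stack: [-198, -2]
BINARY_OP - → -198 - -2 = -196. Stack: [-196]
STORE_FAST q → q=-196. Stack: []
LOAD_FAST r → push -231. Stack: [-231]
LOAD_CONST → push 2. Stack: [-231, 2]
BINARY_OP >> → -231 >> 2 = -58. Stack: [-58]
LOAD_FAST_LOAD_FAST a,a → push 33,33. Stack: [-58, 33, 33]
BINARY_OP * → 33 * 33 = 1089. Stack: [-58, 1089]
BINARY_OP - → -58 - 1089 = -1147. Stack: [-1147]
STORE_FAST u → u=-1147. Stack: []
LOAD_FAST_LOAD_FAST u,a → push -1147,33. Stack: [-1147, 33]
BINARY_OP % → -1147 % 33 = 8. Stack: [8]
RETURN_VALUE → return 8.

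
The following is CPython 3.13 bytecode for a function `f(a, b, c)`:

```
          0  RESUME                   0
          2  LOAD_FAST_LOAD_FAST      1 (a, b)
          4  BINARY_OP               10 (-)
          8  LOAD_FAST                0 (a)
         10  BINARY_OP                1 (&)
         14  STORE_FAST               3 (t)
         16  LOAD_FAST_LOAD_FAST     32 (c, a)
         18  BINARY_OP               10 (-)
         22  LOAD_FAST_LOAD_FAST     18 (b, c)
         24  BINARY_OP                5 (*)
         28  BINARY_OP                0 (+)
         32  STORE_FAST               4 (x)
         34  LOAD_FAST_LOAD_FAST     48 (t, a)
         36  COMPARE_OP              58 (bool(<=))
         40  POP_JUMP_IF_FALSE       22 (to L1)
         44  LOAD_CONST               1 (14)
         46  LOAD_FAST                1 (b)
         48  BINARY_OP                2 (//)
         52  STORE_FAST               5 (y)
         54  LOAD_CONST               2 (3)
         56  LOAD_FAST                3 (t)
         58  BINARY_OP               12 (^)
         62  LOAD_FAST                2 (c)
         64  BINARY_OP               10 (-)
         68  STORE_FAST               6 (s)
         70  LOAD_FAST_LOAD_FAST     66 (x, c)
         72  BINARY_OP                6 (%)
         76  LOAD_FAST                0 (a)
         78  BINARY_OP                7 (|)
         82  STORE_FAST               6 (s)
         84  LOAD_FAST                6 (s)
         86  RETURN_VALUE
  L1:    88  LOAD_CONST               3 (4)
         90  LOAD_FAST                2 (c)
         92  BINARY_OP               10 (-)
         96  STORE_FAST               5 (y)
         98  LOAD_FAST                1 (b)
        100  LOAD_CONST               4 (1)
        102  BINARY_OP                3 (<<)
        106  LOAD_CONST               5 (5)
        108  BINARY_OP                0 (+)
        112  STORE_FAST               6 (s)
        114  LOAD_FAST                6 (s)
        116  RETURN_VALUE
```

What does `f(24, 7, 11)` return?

25

LOAD_FAST_LOAD_FAST a,b → push 24,7. Stack: [24, 7]
BINARY_OP - → 24 - 7 = 17. Stack: [17]
LOAD_FAST a → push 24. Stack: [17, 24]
BINARY_OP & → 17 & 24 = 16. Stack: [16]
STORE_FAST t → t=16. Stack: []
LOAD_FAST_LOAD_FAST c,a → push 11,24. Stack: [11, 24]
BINARY_OP - → 11 - 24 = -13. Stack: [-13]
LOAD_FAST_LOAD_FAST b,c → push 7,11. Stack: [-13, 7, 11]
BINARY_OP * → 7 * 11 = 77. Stack: [-13, 77]
BINARY_OP + → -13 + 77 = 64. Stack: [64]
STORE_FAST x → x=64. Stack: []
LOAD_FAST_LOAD_FAST t,a → push 16,24. Stack: [16, 24]
COMPARE_OP bool(<=) → 16 vs 24 = True. Stack: [True]
POP_JUMP_IF_FALSE → pop True; no jump. Stack: []
LOAD_CONST → push 14. Stack: [14]
LOAD_FAST b → push 7. Stack: [14, 7]
BINARY_OP // → 14 // 7 = 2. Stack: [2]
STORE_FAST y → y=2. Stack: []
LOAD_CONST → push 3. Stack: [3]
LOAD_FAST t → push 16. Stack: [3, 16]
BINARY_OP ^ → 3 ^ 16 = 19. Stack: [19]
LOAD_FAST c → push 11. Stack: [19, 11]
BINARY_OP - → 19 - 11 = 8. Stack: [8]
STORE_FAST s → s=8. Stack: []
LOAD_FAST_LOAD_FAST x,c → push 64,11. Stack: [64, 11]
BINARY_OP % → 64 % 11 = 9. Stack: [9]
LOAD_FAST a → push 24. Stack: [9, 24]
BINARY_OP | → 9 | 24 = 25. Stack: [25]
STORE_FAST s → s=25. Stack: []
LOAD_FAST s → push 25. Stack: [25]
RETURN_VALUE → return 25.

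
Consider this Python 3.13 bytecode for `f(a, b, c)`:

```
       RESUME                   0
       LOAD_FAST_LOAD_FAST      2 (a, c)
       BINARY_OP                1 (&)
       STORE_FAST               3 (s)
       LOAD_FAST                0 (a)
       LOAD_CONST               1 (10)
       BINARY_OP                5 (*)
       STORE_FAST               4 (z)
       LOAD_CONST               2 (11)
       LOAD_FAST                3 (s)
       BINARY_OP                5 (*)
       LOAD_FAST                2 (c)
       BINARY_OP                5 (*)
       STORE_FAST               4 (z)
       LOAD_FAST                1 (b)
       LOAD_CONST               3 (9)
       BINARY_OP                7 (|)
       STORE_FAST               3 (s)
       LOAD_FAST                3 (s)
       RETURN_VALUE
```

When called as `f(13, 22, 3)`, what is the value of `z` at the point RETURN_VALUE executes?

LOAD_FAST_LOAD_FAST a,c → push 13,3. Stack: [13, 3]
BINARY_OP & → 13 & 3 = 1. Stack: [1]
STORE_FAST s → s=1. Stack: []
LOAD_FAST a → push 13. Stack: [13]
LOAD_CONST → push 10. Stack: [13, 10]
BINARY_OP * → 13 * 10 = 130. Stack: [130]
STORE_FAST z → z=130. Stack: []
LOAD_CONST → push 11. Stack: [11]
LOAD_FAST s → push 1. Stack: [11, 1]
BINARY_OP * → 11 * 1 = 11. Stack: [11]
LOAD_FAST c → push 3. Stack: [11, 3]
BINARY_OP * → 11 * 3 = 33. Stack: [33]
STORE_FAST z → z=33. Stack: []
LOAD_FAST b → push 22. Stack: [22]
LOAD_CONST → push 9. Stack: [22, 9]
BINARY_OP | → 22 | 9 = 31. Stack: [31]
STORE_FAST s → s=31. Stack: []
LOAD_FAST s → push 31. Stack: [31]
RETURN_VALUE → return 31.

33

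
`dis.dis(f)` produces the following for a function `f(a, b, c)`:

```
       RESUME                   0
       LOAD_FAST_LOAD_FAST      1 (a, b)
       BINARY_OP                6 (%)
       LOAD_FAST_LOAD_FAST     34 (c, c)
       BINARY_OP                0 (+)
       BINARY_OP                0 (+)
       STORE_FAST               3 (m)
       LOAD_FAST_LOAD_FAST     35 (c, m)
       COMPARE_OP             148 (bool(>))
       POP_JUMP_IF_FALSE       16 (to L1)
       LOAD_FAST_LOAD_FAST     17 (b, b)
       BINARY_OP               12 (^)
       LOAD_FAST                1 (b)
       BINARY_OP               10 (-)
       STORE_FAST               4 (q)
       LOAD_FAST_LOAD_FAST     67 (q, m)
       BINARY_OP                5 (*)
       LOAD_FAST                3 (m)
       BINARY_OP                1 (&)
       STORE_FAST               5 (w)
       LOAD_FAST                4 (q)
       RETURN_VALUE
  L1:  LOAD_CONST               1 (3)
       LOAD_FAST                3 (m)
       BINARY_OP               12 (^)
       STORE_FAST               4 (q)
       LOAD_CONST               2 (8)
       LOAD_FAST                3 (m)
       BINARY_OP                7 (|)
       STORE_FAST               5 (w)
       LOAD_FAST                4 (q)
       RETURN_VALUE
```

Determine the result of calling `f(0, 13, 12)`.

LOAD_FAST_LOAD_FAST a,b → push 0,13. Stack: [0, 13]
BINARY_OP % → 0 % 13 = 0. Stack: [0]
LOAD_FAST_LOAD_FAST c,c → push 12,12. Stack: [0, 12, 12]
BINARY_OP + → 12 + 12 = 24. Stack: [0, 24]
BINARY_OP + → 0 + 24 = 24. Stack: [24]
STORE_FAST m → m=24. Stack: []
LOAD_FAST_LOAD_FAST c,m → push 12,24. Stack: [12, 24]
COMPARE_OP bool(>) → 12 vs 24 = False. Stack: [False]
POP_JUMP_IF_FALSE → pop False; jump. Stack: []
LOAD_CONST → push 3. Stack: [3]
LOAD_FAST m → push 24. Stack: [3, 24]
BINARY_OP ^ → 3 ^ 24 = 27. Stack: [27]
STORE_FAST q → q=27. Stack: []
LOAD_CONST → push 8. Stack: [8]
LOAD_FAST m → push 24. Stack: [8, 24]
BINARY_OP | → 8 | 24 = 24. Stack: [24]
STORE_FAST w → w=24. Stack: []
LOAD_FAST q → push 27. Stack: [27]
RETURN_VALUE → return 27.

27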